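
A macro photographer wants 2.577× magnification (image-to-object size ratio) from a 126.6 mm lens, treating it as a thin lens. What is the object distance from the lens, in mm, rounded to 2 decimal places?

175.73 mm

With m = dᵢ/dₒ and 1/f = 1/dₒ + 1/dᵢ, substituting dᵢ = m·dₒ gives 1/f = (1 + 1/m)/dₒ, hence dₒ = f·(1 + 1/m).
dₒ = 126.6 × (1 + 1/2.577) = 126.6 × 1.38805 ≈ 175.727 mm.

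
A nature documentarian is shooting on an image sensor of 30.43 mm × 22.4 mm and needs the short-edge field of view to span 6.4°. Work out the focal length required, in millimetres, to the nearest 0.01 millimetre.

200.33 mm

From α = 2·arctan(h/2f) we get f = h / (2·tan(α/2)).
With h = 22.4 mm and α/2 = 3.2°, tan(α/2) ≈ 0.05591, so f ≈ 22.4 / 0.11182 ≈ 200.3267 mm.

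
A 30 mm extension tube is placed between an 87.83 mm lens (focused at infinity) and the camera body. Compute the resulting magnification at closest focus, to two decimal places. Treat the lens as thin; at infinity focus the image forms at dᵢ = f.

The tube moves the image plane from f to f + e, so dᵢ = 87.83 + 30 = 117.83 mm. Focus is achieved when 1/f = 1/dₒ + 1/dᵢ, giving dₒ = 1/(1/f − 1/(f+e)).
Magnification m = dᵢ/dₒ = (f+e)·(1/f − 1/(f+e)) = e/f = 30/87.83 ≈ 0.3416.

0.34×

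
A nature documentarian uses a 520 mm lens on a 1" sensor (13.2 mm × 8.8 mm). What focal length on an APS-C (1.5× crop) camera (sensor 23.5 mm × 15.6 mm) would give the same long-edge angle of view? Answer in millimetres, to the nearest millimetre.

926 mm

Equal angle of view means equal width/f ratio, so f₂ = f₁ · (width₂/width₁) = 520 × 23.5/13.2.
f₂ = 520 × 1.78030 ≈ 925.758 mm.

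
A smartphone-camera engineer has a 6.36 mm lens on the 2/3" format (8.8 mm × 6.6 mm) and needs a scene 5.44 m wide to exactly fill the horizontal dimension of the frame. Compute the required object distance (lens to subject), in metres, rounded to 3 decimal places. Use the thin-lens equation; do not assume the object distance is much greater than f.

W: 5.44 m = 5440 mm.
Magnification m = w/W = dᵢ/dₒ; combined with 1/f = 1/dₒ + 1/dᵢ this gives dₒ = f·(1 + W/w).
dₒ = 6.36 mm × (1 + 5440/8.8) = 6.36 × 619.1818 ≈ 3937.996 mm = 3.938 m.

3.938 m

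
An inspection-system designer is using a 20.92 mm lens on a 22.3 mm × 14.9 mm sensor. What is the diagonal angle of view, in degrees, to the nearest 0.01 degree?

65.32°

Sensor diagonal = √(22.3² + 14.9²) = √719.3000 ≈ 26.8198 mm.
Angle of view α = 2·arctan(d/2f) with d = 26.8198 mm and f = 20.92 mm.
d/2f = 0.64101; arctan(0.64101) ≈ 32.6602°, so α ≈ 65.3204°.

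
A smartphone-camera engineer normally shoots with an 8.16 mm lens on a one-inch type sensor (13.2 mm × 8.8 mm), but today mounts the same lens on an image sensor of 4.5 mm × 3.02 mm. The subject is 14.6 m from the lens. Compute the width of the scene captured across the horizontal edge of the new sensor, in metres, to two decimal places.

8.05 m

The focal length stays 8.16 mm; the relevant sensor dimension is now w = 4.5 mm. Object distance dₒ = 14.6 m = 14600 mm.
Thin-lens field width W = w·(dₒ − f)/f = 4.5 × (14600 − 8.16)/8.16 ≈ 8046.971 mm = 8.04697 m.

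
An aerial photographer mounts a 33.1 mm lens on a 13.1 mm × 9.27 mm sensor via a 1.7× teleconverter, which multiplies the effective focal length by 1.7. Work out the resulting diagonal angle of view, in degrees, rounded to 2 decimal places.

16.23°

Effective focal length f = 33.1 × 1.7 = 56.27 mm.
Sensor diagonal = √(13.1² + 9.27²) = √257.5429 ≈ 16.0481 mm.
α = 2·arctan(16.048 / (2 × 56.27)) = 2·arctan(0.14260) ≈ 16.2313°.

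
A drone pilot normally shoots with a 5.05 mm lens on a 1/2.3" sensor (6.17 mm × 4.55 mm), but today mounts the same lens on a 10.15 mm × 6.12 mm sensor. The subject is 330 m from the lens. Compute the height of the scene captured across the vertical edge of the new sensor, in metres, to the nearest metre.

The focal length stays 5.05 mm; the relevant sensor dimension is now h = 6.12 mm. Object distance dₒ = 330 m = 330000 mm.
Thin-lens field height W = h·(dₒ − f)/f = 6.12 × (330000 − 5.05)/5.05 ≈ 399914.672 mm = 399.915 m.

400 m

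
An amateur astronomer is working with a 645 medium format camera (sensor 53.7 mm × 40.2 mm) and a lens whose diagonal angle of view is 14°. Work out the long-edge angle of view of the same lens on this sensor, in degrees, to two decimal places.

11.23°

Sensor diagonal = √(53.7² + 40.2²) = √4499.7300 ≈ 67.0800 mm.
From the diagonal AOV: f = 67.0800 / (2·tan(7°)) = 67.0800 / 0.24557 ≈ 273.1615 mm.
Long-edge AOV = 2·arctan(53.7 / (2 × 273.1615)) = 2·arctan(0.09829) ≈ 11.2275°.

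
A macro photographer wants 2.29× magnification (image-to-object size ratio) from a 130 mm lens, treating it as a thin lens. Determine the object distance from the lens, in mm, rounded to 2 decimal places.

With m = dᵢ/dₒ and 1/f = 1/dₒ + 1/dᵢ, substituting dᵢ = m·dₒ gives 1/f = (1 + 1/m)/dₒ, hence dₒ = f·(1 + 1/m).
dₒ = 130 × (1 + 1/2.29) = 130 × 1.43668 ≈ 186.769 mm.

186.77 mm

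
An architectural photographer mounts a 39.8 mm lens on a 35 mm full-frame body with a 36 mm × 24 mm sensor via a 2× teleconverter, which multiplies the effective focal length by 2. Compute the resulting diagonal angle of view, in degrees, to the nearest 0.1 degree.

30.4°

Effective focal length f = 39.8 × 2 = 79.6 mm.
Sensor diagonal = √(36² + 24²) = √1872.0000 ≈ 43.2666 mm.
α = 2·arctan(43.267 / (2 × 79.6)) = 2·arctan(0.27178) ≈ 30.4087°.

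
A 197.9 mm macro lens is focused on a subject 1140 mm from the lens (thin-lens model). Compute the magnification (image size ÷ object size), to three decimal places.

Thin lens: 1/f = 1/dₒ + 1/dᵢ → 1/dᵢ = 1/197.9 − 1/1140 = 0.0041759 mm⁻¹, so dᵢ ≈ 239.4714 mm.
Magnification m = dᵢ/dₒ = 239.4714/1140 ≈ 0.21006.

0.210×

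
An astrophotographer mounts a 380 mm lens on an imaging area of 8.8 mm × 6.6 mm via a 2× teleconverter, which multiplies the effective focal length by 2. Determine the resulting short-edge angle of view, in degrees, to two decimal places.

0.50°

Effective focal length f = 380 × 2 = 760 mm.
α = 2·arctan(6.6 / (2 × 760)) = 2·arctan(0.00434) ≈ 0.4976°.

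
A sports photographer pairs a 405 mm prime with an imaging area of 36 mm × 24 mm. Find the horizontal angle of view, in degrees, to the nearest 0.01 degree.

5.09°

Angle of view α = 2·arctan(w/2f) with w = 36 mm and f = 405 mm.
w/2f = 0.04444; arctan(0.04444) ≈ 2.5448°, so α ≈ 5.0896°.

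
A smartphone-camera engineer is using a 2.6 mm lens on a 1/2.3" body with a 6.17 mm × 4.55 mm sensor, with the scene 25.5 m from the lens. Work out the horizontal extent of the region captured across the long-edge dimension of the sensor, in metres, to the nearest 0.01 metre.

dₒ: 25.5 m = 25500 mm.
Similar triangles through the lens centre give W/dₒ = w/dᵢ; with 1/f = 1/dₒ + 1/dᵢ this gives W = w·(dₒ − f)/f.
W = 6.17 mm × (25500 − 2.6) / 2.6 = 6.17 × 9806.6923 ≈ 60507.292 mm = 60.5073 m.

60.51 m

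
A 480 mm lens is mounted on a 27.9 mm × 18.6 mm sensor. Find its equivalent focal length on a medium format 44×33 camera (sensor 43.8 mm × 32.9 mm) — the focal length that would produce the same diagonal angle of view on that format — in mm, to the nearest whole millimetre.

784 mm

Sensor diagonal = √(27.9² + 18.6²) = √1124.3700 ≈ 33.5316 mm.
Sensor diagonal = √(43.8² + 32.9²) = √3000.8500 ≈ 54.7800 mm.
Equal angle of view means equal diagonal/f ratio, so f₂ = f₁ · (diagonal₂/diagonal₁) = 480 × 54.7800/33.5316.
f₂ = 480 × 1.63368 ≈ 784.167 mm.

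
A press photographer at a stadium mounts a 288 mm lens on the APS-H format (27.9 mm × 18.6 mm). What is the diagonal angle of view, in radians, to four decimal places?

0.1163 rad

Sensor diagonal = √(27.9² + 18.6²) = √1124.3700 ≈ 33.5316 mm.
Angle of view α = 2·arctan(d/2f) with d = 33.5316 mm and f = 288 mm.
d/2f = 0.05821; arctan(0.05821) ≈ 0.0581 rad, so α ≈ 0.1163 rad.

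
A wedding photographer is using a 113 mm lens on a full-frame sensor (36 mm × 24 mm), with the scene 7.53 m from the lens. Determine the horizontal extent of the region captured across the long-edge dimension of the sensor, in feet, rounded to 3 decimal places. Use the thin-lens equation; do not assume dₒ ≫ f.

dₒ: 7.53 m = 7530 mm.
Similar triangles through the lens centre give W/dₒ = w/dᵢ; with 1/f = 1/dₒ + 1/dᵢ this gives W = w·(dₒ − f)/f.
W = 36 mm × (7530 − 113) / 113 = 36 × 65.6372 ≈ 2362.938 mm = 2362.938/304.8 ft = 7.75242 ft.

7.752 ft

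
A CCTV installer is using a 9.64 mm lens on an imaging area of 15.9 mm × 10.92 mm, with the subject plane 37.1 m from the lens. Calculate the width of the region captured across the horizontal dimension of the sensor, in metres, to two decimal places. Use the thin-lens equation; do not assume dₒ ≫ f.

dₒ: 37.1 m = 37100 mm.
Similar triangles through the lens centre give W/dₒ = w/dᵢ; with 1/f = 1/dₒ + 1/dᵢ this gives W = w·(dₒ − f)/f.
W = 15.9 mm × (37100 − 9.64) / 9.64 = 15.9 × 3847.5477 ≈ 61176.009 mm = 61.176 m.

61.18 m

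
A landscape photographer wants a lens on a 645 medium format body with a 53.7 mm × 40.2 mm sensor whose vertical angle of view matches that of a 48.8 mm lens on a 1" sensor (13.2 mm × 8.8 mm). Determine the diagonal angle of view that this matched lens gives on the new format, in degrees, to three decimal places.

17.112°

Equal vertical AOV ⇒ f₂ = f₁ · 40.2/8.8 = 48.8 × 4.56818 ≈ 222.9273 mm.
Sensor diagonal = √(53.7² + 40.2²) = √4499.7300 ≈ 67.0800 mm.
Diagonal AOV on the new format = 2·arctan(67.0800 / (2 × 222.9273)) = 2·arctan(0.15045) ≈ 17.1123°.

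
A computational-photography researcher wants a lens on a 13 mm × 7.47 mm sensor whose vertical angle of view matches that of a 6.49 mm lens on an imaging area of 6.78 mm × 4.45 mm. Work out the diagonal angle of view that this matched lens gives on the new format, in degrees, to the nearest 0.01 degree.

69.07°

Equal vertical AOV ⇒ f₂ = f₁ · 7.47/4.45 = 6.49 × 1.67865 ≈ 10.8944 mm.
Sensor diagonal = √(13² + 7.47²) = √224.8009 ≈ 14.9934 mm.
Diagonal AOV on the new format = 2·arctan(14.9934 / (2 × 10.8944)) = 2·arctan(0.68812) ≈ 69.0652°.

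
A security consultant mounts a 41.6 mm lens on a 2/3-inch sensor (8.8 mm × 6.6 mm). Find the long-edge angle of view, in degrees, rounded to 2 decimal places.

12.08°

Angle of view α = 2·arctan(w/2f) with w = 8.8 mm and f = 41.6 mm.
w/2f = 0.10577; arctan(0.10577) ≈ 6.0377°, so α ≈ 12.0754°.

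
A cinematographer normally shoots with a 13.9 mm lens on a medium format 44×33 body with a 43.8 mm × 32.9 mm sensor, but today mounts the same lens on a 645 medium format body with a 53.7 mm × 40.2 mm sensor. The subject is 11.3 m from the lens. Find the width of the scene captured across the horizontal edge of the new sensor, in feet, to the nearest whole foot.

The focal length stays 13.9 mm; the relevant sensor dimension is now w = 53.7 mm. Object distance dₒ = 11.3 m = 11300 mm.
Thin-lens field width W = w·(dₒ − f)/f = 53.7 × (11300 − 13.9)/13.9 ≈ 43601.696 mm = 43601.696/304.8 ft = 143.05 ft.

143 ft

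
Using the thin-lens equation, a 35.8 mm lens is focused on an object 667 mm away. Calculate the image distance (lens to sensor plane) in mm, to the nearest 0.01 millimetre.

1/dᵢ = 1/f − 1/dₒ = 1/35.8 − 1/667 = 0.0264337 mm⁻¹.
dᵢ = 1/0.0264337 ≈ 37.8305 mm.

37.83 mm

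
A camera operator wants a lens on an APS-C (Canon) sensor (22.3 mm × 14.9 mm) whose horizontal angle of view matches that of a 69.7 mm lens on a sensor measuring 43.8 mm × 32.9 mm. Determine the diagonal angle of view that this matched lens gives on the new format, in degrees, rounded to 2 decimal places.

41.40°

Equal horizontal AOV ⇒ f₂ = f₁ · 22.3/43.8 = 69.7 × 0.50913 ≈ 35.4865 mm.
Sensor diagonal = √(22.3² + 14.9²) = √719.3000 ≈ 26.8198 mm.
Diagonal AOV on the new format = 2·arctan(26.8198 / (2 × 35.4865)) = 2·arctan(0.37789) ≈ 41.4018°.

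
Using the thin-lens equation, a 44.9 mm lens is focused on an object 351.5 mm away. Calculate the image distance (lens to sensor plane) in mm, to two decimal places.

1/dᵢ = 1/f − 1/dₒ = 1/44.9 − 1/351.5 = 0.0194268 mm⁻¹.
dᵢ = 1/0.0194268 ≈ 51.4754 mm.

51.48 mm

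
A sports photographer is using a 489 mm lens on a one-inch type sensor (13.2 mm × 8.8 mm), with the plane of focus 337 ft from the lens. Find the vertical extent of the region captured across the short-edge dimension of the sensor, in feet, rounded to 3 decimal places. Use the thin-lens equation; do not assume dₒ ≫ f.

dₒ: 337 ft × 304.8 mm/ft = 102717.60 mm.
Similar triangles through the lens centre give W/dₒ = h/dᵢ; with 1/f = 1/dₒ + 1/dᵢ this gives W = h·(dₒ − f)/f.
W = 8.8 mm × (102718 − 489) / 489 = 8.8 × 209.0564 ≈ 1839.697 mm = 1839.697/304.8 ft = 6.03575 ft.

6.036 ft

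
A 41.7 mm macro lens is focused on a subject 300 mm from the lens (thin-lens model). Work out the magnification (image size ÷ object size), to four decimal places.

0.1614×

Thin lens: 1/f = 1/dₒ + 1/dᵢ → 1/dᵢ = 1/41.7 − 1/300 = 0.0206475 mm⁻¹, so dᵢ ≈ 48.4321 mm.
Magnification m = dᵢ/dₒ = 48.4321/300 ≈ 0.16144.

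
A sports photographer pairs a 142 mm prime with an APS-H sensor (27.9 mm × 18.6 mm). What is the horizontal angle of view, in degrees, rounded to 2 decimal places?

Angle of view α = 2·arctan(w/2f) with w = 27.9 mm and f = 142 mm.
w/2f = 0.09824; arctan(0.09824) ≈ 5.6107°, so α ≈ 11.2214°.

11.22°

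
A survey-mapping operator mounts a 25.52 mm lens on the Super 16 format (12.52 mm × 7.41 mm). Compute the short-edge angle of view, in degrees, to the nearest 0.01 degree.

16.52°

Angle of view α = 2·arctan(h/2f) with h = 7.41 mm and f = 25.52 mm.
h/2f = 0.14518; arctan(0.14518) ≈ 8.2605°, so α ≈ 16.5210°.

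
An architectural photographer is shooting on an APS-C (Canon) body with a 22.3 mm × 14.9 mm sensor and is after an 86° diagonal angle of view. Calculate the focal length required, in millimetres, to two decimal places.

14.38 mm

Sensor diagonal = √(22.3² + 14.9²) = √719.3000 ≈ 26.8198 mm.
From α = 2·arctan(d/2f) we get f = d / (2·tan(α/2)).
With d = 26.8198 mm and α/2 = 43°, tan(α/2) ≈ 0.93252, so f ≈ 26.8198 / 1.86503 ≈ 14.3803 mm.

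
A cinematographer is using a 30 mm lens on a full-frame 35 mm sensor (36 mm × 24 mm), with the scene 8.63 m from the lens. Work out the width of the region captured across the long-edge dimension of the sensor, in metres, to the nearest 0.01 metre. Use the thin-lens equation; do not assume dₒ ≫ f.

dₒ: 8.63 m = 8630 mm.
Similar triangles through the lens centre give W/dₒ = w/dᵢ; with 1/f = 1/dₒ + 1/dᵢ this gives W = w·(dₒ − f)/f.
W = 36 mm × (8630 − 30) / 30 = 36 × 286.6667 ≈ 10320.000 mm = 10.32 m.

10.32 m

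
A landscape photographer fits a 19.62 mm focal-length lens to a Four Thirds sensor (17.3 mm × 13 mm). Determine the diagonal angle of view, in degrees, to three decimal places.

Sensor diagonal = √(17.3² + 13²) = √468.2900 ≈ 21.6400 mm.
Angle of view α = 2·arctan(d/2f) with d = 21.6400 mm and f = 19.62 mm.
d/2f = 0.55148; arctan(0.55148) ≈ 28.8758°, so α ≈ 57.7516°.

57.752°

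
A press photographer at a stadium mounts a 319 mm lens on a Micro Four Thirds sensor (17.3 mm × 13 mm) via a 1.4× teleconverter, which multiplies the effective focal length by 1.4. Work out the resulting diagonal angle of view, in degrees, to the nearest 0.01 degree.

2.78°

Effective focal length f = 319 × 1.4 = 446.6 mm.
Sensor diagonal = √(17.3² + 13²) = √468.2900 ≈ 21.6400 mm.
α = 2·arctan(21.640 / (2 × 446.6)) = 2·arctan(0.02423) ≈ 2.7757°.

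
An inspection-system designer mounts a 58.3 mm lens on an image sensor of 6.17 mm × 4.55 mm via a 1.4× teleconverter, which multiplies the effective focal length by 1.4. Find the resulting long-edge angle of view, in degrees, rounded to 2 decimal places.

4.33°

Effective focal length f = 58.3 × 1.4 = 81.62 mm.
α = 2·arctan(6.17 / (2 × 81.62)) = 2·arctan(0.03780) ≈ 4.3292°.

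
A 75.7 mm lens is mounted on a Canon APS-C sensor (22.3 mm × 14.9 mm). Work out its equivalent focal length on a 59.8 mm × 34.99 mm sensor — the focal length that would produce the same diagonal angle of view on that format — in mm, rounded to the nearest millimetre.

Sensor diagonal = √(22.3² + 14.9²) = √719.3000 ≈ 26.8198 mm.
Sensor diagonal = √(59.8² + 34.99²) = √4800.3401 ≈ 69.2845 mm.
Equal angle of view means equal diagonal/f ratio, so f₂ = f₁ · (diagonal₂/diagonal₁) = 75.7 × 69.2845/26.8198.
f₂ = 75.7 × 2.58334 ≈ 195.559 mm.

196 mm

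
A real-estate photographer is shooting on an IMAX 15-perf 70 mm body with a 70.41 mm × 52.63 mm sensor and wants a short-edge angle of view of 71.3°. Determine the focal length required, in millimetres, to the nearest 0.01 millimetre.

From α = 2·arctan(h/2f) we get f = h / (2·tan(α/2)).
With h = 52.63 mm and α/2 = 35.65°, tan(α/2) ≈ 0.71725, so f ≈ 52.63 / 1.43450 ≈ 36.6887 mm.

36.69 mm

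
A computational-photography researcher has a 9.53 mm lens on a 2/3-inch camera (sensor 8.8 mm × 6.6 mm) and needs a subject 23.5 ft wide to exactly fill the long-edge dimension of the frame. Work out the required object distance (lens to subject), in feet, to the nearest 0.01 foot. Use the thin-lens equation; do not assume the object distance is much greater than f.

W: 23.5 ft × 304.8 mm/ft = 7162.80 mm.
Magnification m = w/W = dᵢ/dₒ; combined with 1/f = 1/dₒ + 1/dᵢ this gives dₒ = f·(1 + W/w).
dₒ = 9.53 mm × (1 + 7162.8/8.8) = 9.53 × 814.9545 ≈ 7766.517 mm = 7766.517/304.8 ft = 25.4807 ft.

25.48 ft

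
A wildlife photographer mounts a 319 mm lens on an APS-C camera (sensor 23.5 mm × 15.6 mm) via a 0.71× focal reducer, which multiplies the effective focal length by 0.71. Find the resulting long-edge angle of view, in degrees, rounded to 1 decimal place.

5.9°

Effective focal length f = 319 × 0.71 = 226.49 mm.
α = 2·arctan(23.5 / (2 × 226.49)) = 2·arctan(0.05188) ≈ 5.9395°.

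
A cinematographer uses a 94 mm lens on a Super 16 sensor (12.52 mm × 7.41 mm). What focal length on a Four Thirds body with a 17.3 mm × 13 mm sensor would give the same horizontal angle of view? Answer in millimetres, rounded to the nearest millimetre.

Equal angle of view means equal width/f ratio, so f₂ = f₁ · (width₂/width₁) = 94 × 17.3/12.52.
f₂ = 94 × 1.38179 ≈ 129.888 mm.

130 mm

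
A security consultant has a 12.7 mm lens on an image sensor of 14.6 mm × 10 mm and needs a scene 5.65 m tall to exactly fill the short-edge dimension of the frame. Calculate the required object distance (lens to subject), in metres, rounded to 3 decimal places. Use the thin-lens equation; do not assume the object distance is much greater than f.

W: 5.65 m = 5650 mm.
Magnification m = h/W = dᵢ/dₒ; combined with 1/f = 1/dₒ + 1/dᵢ this gives dₒ = f·(1 + W/h).
dₒ = 12.7 mm × (1 + 5650/10) = 12.7 × 566.0000 ≈ 7188.200 mm = 7.1882 m.

7.188 m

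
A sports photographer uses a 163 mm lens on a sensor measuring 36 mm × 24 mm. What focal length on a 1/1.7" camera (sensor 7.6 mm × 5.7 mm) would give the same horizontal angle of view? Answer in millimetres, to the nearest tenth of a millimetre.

34.4 mm

Equal angle of view means equal width/f ratio, so f₂ = f₁ · (width₂/width₁) = 163 × 7.6/36.
f₂ = 163 × 0.21111 ≈ 34.411 mm.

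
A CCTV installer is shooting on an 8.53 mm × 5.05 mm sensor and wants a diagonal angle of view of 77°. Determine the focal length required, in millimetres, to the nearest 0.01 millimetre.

6.23 mm

Sensor diagonal = √(8.53² + 5.05²) = √98.2634 ≈ 9.9128 mm.
From α = 2·arctan(d/2f) we get f = d / (2·tan(α/2)).
With d = 9.9128 mm and α/2 = 38.5°, tan(α/2) ≈ 0.79544, so f ≈ 9.9128 / 1.59087 ≈ 6.2310 mm.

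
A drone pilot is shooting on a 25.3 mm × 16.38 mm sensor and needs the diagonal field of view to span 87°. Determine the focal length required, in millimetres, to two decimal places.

Sensor diagonal = √(25.3² + 16.38²) = √908.3944 ≈ 30.1396 mm.
From α = 2·arctan(d/2f) we get f = d / (2·tan(α/2)).
With d = 30.1396 mm and α/2 = 43.5°, tan(α/2) ≈ 0.94896, so f ≈ 30.1396 / 1.89793 ≈ 15.8802 mm.

15.88 mm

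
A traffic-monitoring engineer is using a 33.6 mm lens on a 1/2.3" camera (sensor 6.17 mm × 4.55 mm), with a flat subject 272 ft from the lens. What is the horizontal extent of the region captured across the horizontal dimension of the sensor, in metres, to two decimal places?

dₒ: 272 ft × 304.8 mm/ft = 82905.60 mm.
Similar triangles through the lens centre give W/dₒ = w/dᵢ; with 1/f = 1/dₒ + 1/dᵢ this gives W = w·(dₒ − f)/f.
W = 6.17 mm × (82905.6 − 33.6) / 33.6 = 6.17 × 2466.4285 ≈ 15217.864 mm = 15.2179 m.

15.22 m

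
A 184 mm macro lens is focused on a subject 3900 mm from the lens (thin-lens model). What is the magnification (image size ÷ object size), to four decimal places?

0.0495×

Thin lens: 1/f = 1/dₒ + 1/dᵢ → 1/dᵢ = 1/184 − 1/3900 = 0.0051784 mm⁻¹, so dᵢ ≈ 193.1109 mm.
Magnification m = dᵢ/dₒ = 193.1109/3900 ≈ 0.04952.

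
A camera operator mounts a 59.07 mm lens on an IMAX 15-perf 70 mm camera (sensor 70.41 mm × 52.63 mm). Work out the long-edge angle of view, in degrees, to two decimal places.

Angle of view α = 2·arctan(w/2f) with w = 70.41 mm and f = 59.07 mm.
w/2f = 0.59599; arctan(0.59599) ≈ 30.7944°, so α ≈ 61.5889°.

61.59°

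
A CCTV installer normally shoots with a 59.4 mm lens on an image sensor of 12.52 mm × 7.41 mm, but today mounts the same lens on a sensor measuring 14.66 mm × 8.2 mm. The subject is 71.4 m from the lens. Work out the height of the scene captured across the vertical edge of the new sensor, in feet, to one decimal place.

32.3 ft

The focal length stays 59.4 mm; the relevant sensor dimension is now h = 8.2 mm. Object distance dₒ = 71.4 m = 71400 mm.
Thin-lens field height W = h·(dₒ − f)/f = 8.2 × (71400 − 59.4)/59.4 ≈ 9848.366 mm = 9848.366/304.8 ft = 32.3109 ft.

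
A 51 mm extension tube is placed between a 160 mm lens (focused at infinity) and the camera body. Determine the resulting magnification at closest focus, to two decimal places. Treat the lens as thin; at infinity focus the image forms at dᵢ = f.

The tube moves the image plane from f to f + e, so dᵢ = 160 + 51 = 211 mm. Focus is achieved when 1/f = 1/dₒ + 1/dᵢ, giving dₒ = 1/(1/f − 1/(f+e)).
Magnification m = dᵢ/dₒ = (f+e)·(1/f − 1/(f+e)) = e/f = 51/160 ≈ 0.3187.

0.32×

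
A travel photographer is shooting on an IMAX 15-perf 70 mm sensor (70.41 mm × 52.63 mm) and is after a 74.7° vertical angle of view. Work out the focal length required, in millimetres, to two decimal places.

34.48 mm

From α = 2·arctan(h/2f) we get f = h / (2·tan(α/2)).
With h = 52.63 mm and α/2 = 37.35°, tan(α/2) ≈ 0.76318, so f ≈ 52.63 / 1.52635 ≈ 34.4809 mm.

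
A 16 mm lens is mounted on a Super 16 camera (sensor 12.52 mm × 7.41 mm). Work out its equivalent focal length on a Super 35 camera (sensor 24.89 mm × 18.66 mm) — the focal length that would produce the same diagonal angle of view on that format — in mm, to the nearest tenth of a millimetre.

34.2 mm

Sensor diagonal = √(12.52² + 7.41²) = √211.6585 ≈ 14.5485 mm.
Sensor diagonal = √(24.89² + 18.66²) = √967.7077 ≈ 31.1080 mm.
Equal angle of view means equal diagonal/f ratio, so f₂ = f₁ · (diagonal₂/diagonal₁) = 16 × 31.1080/14.5485.
f₂ = 16 × 2.13823 ≈ 34.212 mm.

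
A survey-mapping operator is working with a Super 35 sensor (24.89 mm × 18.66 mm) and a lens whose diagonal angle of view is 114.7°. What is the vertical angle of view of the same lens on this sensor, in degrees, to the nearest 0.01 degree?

86.22°

Sensor diagonal = √(24.89² + 18.66²) = √967.7077 ≈ 31.1080 mm.
From the diagonal AOV: f = 31.1080 / (2·tan(57.35°)) = 31.1080 / 3.12131 ≈ 9.9663 mm.
Vertical AOV = 2·arctan(18.66 / (2 × 9.9663)) = 2·arctan(0.93615) ≈ 86.2225°.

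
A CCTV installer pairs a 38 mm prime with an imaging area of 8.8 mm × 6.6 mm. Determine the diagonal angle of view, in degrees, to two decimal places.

Sensor diagonal = √(8.8² + 6.6²) = √121.0000 ≈ 11.0000 mm.
Angle of view α = 2·arctan(d/2f) with d = 11.0000 mm and f = 38 mm.
d/2f = 0.14474; arctan(0.14474) ≈ 8.2356°, so α ≈ 16.4712°.

16.47°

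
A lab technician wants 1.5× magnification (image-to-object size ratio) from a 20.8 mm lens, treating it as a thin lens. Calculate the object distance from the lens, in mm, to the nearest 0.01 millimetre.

34.67 mm

With m = dᵢ/dₒ and 1/f = 1/dₒ + 1/dᵢ, substituting dᵢ = m·dₒ gives 1/f = (1 + 1/m)/dₒ, hence dₒ = f·(1 + 1/m).
dₒ = 20.8 × (1 + 1/1.5) = 20.8 × 1.66667 ≈ 34.667 mm.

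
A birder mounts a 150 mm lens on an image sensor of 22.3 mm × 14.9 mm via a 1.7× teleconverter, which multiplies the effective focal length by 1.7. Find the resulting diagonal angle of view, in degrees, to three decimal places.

6.021°

Effective focal length f = 150 × 1.7 = 255 mm.
Sensor diagonal = √(22.3² + 14.9²) = √719.3000 ≈ 26.8198 mm.
α = 2·arctan(26.820 / (2 × 255)) = 2·arctan(0.05259) ≈ 6.0206°.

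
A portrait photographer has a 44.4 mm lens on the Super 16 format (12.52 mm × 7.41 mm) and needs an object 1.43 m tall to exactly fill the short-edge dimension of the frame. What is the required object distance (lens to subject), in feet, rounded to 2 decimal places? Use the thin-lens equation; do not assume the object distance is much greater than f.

28.26 ft

W: 1.43 m = 1430 mm.
Magnification m = h/W = dᵢ/dₒ; combined with 1/f = 1/dₒ + 1/dᵢ this gives dₒ = f·(1 + W/h).
dₒ = 44.4 mm × (1 + 1430/7.41) = 44.4 × 193.9825 ≈ 8612.821 mm = 8612.821/304.8 ft = 28.2573 ft.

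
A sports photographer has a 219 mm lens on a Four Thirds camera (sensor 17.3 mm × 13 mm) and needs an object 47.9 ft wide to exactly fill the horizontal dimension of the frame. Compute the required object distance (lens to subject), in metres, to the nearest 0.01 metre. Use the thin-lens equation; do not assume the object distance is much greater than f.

W: 47.9 ft × 304.8 mm/ft = 14599.92 mm.
Magnification m = w/W = dᵢ/dₒ; combined with 1/f = 1/dₒ + 1/dᵢ this gives dₒ = f·(1 + W/w).
dₒ = 219 mm × (1 + 14599.9/17.3) = 219 × 844.9260 ≈ 185038.791 mm = 185.039 m.

185.04 m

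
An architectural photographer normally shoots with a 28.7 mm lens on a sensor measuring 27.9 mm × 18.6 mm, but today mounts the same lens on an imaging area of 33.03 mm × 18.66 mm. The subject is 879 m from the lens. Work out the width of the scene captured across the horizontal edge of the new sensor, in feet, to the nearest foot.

The focal length stays 28.7 mm; the relevant sensor dimension is now w = 33.03 mm. Object distance dₒ = 879 m = 879000 mm.
Thin-lens field width W = w·(dₒ − f)/f = 33.03 × (879000 − 28.7)/28.7 ≈ 1011582.649 mm = 1011582.649/304.8 ft = 3318.84 ft.

3319 ft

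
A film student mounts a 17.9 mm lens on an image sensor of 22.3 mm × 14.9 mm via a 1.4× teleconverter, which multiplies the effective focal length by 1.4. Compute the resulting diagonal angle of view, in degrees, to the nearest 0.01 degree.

Effective focal length f = 17.9 × 1.4 = 25.06 mm.
Sensor diagonal = √(22.3² + 14.9²) = √719.3000 ≈ 26.8198 mm.
α = 2·arctan(26.820 / (2 × 25.06)) = 2·arctan(0.53511) ≈ 56.3035°.

56.30°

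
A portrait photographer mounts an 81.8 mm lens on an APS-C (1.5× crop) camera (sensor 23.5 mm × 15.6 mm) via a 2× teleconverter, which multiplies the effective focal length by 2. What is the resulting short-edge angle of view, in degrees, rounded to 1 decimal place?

5.5°

Effective focal length f = 81.8 × 2 = 163.6 mm.
α = 2·arctan(15.6 / (2 × 163.6)) = 2·arctan(0.04768) ≈ 5.4593°.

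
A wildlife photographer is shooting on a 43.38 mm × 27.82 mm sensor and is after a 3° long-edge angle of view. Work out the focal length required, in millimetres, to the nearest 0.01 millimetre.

From α = 2·arctan(w/2f) we get f = w / (2·tan(α/2)).
With w = 43.38 mm and α/2 = 1.5°, tan(α/2) ≈ 0.02619, so f ≈ 43.38 / 0.05237 ≈ 828.3077 mm.

828.31 mm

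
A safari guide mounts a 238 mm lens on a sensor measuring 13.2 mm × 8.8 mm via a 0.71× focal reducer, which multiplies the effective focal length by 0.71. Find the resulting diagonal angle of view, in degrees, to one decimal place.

Effective focal length f = 238 × 0.71 = 168.98 mm.
Sensor diagonal = √(13.2² + 8.8²) = √251.6800 ≈ 15.8644 mm.
α = 2·arctan(15.864 / (2 × 168.98)) = 2·arctan(0.04694) ≈ 5.3752°.

5.4°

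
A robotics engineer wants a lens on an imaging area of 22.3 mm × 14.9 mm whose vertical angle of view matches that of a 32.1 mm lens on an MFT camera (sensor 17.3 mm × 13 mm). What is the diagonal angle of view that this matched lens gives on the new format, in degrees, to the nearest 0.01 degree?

Equal vertical AOV ⇒ f₂ = f₁ · 14.9/13 = 32.1 × 1.14615 ≈ 36.7915 mm.
Sensor diagonal = √(22.3² + 14.9²) = √719.3000 ≈ 26.8198 mm.
Diagonal AOV on the new format = 2·arctan(26.8198 / (2 × 36.7915)) = 2·arctan(0.36448) ≈ 40.0519°.

40.05°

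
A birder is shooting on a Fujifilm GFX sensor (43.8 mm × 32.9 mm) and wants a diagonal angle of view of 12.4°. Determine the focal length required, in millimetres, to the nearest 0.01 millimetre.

252.13 mm

Sensor diagonal = √(43.8² + 32.9²) = √3000.8500 ≈ 54.7800 mm.
From α = 2·arctan(d/2f) we get f = d / (2·tan(α/2)).
With d = 54.7800 mm and α/2 = 6.2°, tan(α/2) ≈ 0.10863, so f ≈ 54.7800 / 0.21727 ≈ 252.1293 mm.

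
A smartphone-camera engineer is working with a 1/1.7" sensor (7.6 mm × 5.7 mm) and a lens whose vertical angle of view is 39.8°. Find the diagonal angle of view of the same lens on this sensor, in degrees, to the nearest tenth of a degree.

62.2°

From the vertical AOV: f = 5.7 / (2·tan(19.9°)) = 5.7 / 0.72399 ≈ 7.8730 mm.
Sensor diagonal = √(7.6² + 5.7²) = √90.2500 ≈ 9.5000 mm.
Diagonal AOV = 2·arctan(9.5000 / (2 × 7.8730)) = 2·arctan(0.60332) ≈ 62.2073°.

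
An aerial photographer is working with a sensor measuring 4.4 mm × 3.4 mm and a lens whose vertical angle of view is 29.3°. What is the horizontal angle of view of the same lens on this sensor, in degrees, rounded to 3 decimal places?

37.381°

From the vertical AOV: f = 3.4 / (2·tan(14.65°)) = 3.4 / 0.52283 ≈ 6.5031 mm.
Horizontal AOV = 2·arctan(4.4 / (2 × 6.5031)) = 2·arctan(0.33830) ≈ 37.3812°.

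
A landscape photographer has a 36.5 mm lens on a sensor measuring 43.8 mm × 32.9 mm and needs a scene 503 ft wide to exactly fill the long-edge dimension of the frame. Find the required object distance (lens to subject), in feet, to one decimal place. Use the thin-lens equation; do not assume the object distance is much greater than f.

W: 503 ft × 304.8 mm/ft = 153314.40 mm.
Magnification m = w/W = dᵢ/dₒ; combined with 1/f = 1/dₒ + 1/dᵢ this gives dₒ = f·(1 + W/w).
dₒ = 36.5 mm × (1 + 153314/43.8) = 36.5 × 3501.3287 ≈ 127798.496 mm = 127798.496/304.8 ft = 419.286 ft.

419.3 ft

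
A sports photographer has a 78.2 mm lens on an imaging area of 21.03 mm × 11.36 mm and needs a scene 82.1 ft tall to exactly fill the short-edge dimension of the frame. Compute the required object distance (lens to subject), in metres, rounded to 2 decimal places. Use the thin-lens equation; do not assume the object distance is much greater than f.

W: 82.1 ft × 304.8 mm/ft = 25024.08 mm.
Magnification m = h/W = dᵢ/dₒ; combined with 1/f = 1/dₒ + 1/dᵢ this gives dₒ = f·(1 + W/h).
dₒ = 78.2 mm × (1 + 25024.1/11.36) = 78.2 × 2203.8239 ≈ 172339.027 mm = 172.339 m.

172.34 m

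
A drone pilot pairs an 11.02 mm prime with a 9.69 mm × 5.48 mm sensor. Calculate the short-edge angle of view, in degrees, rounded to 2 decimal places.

27.93°

Angle of view α = 2·arctan(h/2f) with h = 5.48 mm and f = 11.02 mm.
h/2f = 0.24864; arctan(0.24864) ≈ 13.9628°, so α ≈ 27.9256°.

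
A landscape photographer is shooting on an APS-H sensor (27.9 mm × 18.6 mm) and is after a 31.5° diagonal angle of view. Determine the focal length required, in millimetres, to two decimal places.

59.45 mm

Sensor diagonal = √(27.9² + 18.6²) = √1124.3700 ≈ 33.5316 mm.
From α = 2·arctan(d/2f) we get f = d / (2·tan(α/2)).
With d = 33.5316 mm and α/2 = 15.75°, tan(α/2) ≈ 0.28203, so f ≈ 33.5316 / 0.56406 ≈ 59.4471 mm.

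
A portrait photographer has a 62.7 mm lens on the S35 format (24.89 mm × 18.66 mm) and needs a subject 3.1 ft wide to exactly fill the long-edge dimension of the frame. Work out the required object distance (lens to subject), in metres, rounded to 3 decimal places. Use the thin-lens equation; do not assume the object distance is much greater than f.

2.443 m

W: 3.1 ft × 304.8 mm/ft = 944.88 mm.
Magnification m = w/W = dᵢ/dₒ; combined with 1/f = 1/dₒ + 1/dᵢ this gives dₒ = f·(1 + W/w).
dₒ = 62.7 mm × (1 + 944.88/24.89) = 62.7 × 38.9622 ≈ 2442.932 mm = 2.44293 m.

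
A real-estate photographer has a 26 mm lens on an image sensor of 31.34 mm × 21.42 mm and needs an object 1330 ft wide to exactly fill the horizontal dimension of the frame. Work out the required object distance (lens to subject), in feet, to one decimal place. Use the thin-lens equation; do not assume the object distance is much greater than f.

1103.5 ft

W: 1330 ft × 304.8 mm/ft = 405383.99 mm.
Magnification m = w/W = dᵢ/dₒ; combined with 1/f = 1/dₒ + 1/dᵢ this gives dₒ = f·(1 + W/w).
dₒ = 26 mm × (1 + 405384/31.34) = 26 × 12936.0347 ≈ 336336.902 mm = 336336.902/304.8 ft = 1103.47 ft.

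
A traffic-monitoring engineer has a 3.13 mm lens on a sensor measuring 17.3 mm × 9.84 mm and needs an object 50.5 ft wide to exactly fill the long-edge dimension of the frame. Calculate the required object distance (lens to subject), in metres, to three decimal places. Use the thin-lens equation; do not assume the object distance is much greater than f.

W: 50.5 ft × 304.8 mm/ft = 15392.40 mm.
Magnification m = w/W = dᵢ/dₒ; combined with 1/f = 1/dₒ + 1/dᵢ this gives dₒ = f·(1 + W/w).
dₒ = 3.13 mm × (1 + 15392.4/17.3) = 3.13 × 890.7341 ≈ 2787.998 mm = 2.788 m.

2.788 m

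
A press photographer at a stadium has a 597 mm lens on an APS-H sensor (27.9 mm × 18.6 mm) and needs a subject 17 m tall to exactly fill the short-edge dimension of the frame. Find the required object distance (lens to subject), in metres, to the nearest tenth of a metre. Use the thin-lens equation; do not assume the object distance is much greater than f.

W: 17 m = 17000 mm.
Magnification m = h/W = dᵢ/dₒ; combined with 1/f = 1/dₒ + 1/dᵢ this gives dₒ = f·(1 + W/h).
dₒ = 597 mm × (1 + 17000/18.6) = 597 × 914.9785 ≈ 546242.161 mm = 546.242 m.

546.2 m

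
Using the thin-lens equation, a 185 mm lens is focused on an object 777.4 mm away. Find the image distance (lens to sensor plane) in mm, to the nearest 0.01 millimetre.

242.77 mm

1/dᵢ = 1/f − 1/dₒ = 1/185 − 1/777.4 = 0.0041191 mm⁻¹.
dᵢ = 1/0.0041191 ≈ 242.7735 mm.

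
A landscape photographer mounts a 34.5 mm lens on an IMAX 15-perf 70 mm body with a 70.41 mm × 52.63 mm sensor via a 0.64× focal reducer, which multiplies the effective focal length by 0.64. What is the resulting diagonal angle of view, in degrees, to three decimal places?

Effective focal length f = 34.5 × 0.64 = 22.08 mm.
Sensor diagonal = √(70.41² + 52.63²) = √7727.4850 ≈ 87.9061 mm.
α = 2·arctan(87.906 / (2 × 22.08)) = 2·arctan(1.99063) ≈ 126.6543°.

126.654°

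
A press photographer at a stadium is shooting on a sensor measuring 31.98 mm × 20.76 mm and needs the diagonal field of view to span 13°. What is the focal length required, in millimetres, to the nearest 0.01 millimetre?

Sensor diagonal = √(31.98² + 20.76²) = √1453.6980 ≈ 38.1274 mm.
From α = 2·arctan(d/2f) we get f = d / (2·tan(α/2)).
With d = 38.1274 mm and α/2 = 6.5°, tan(α/2) ≈ 0.11394, so f ≈ 38.1274 / 0.22787 ≈ 167.3199 mm.

167.32 mm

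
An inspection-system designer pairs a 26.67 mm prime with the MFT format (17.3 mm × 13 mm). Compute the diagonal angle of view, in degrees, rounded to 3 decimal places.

Sensor diagonal = √(17.3² + 13²) = √468.2900 ≈ 21.6400 mm.
Angle of view α = 2·arctan(d/2f) with d = 21.6400 mm and f = 26.67 mm.
d/2f = 0.40570; arctan(0.40570) ≈ 22.0824°, so α ≈ 44.1647°.

44.165°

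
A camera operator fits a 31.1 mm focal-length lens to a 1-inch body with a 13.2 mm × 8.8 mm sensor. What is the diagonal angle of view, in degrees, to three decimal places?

28.617°

Sensor diagonal = √(13.2² + 8.8²) = √251.6800 ≈ 15.8644 mm.
Angle of view α = 2·arctan(d/2f) with d = 15.8644 mm and f = 31.1 mm.
d/2f = 0.25506; arctan(0.25506) ≈ 14.3085°, so α ≈ 28.6170°.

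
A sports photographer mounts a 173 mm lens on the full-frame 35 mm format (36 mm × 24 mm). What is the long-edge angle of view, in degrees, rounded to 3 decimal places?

Angle of view α = 2·arctan(w/2f) with w = 36 mm and f = 173 mm.
w/2f = 0.10405; arctan(0.10405) ≈ 5.9400°, so α ≈ 11.8801°.

11.880°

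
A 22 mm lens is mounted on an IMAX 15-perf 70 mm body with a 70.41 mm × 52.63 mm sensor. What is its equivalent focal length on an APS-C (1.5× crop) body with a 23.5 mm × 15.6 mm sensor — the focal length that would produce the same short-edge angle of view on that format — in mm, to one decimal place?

6.5 mm

Equal angle of view means equal height/f ratio, so f₂ = f₁ · (height₂/height₁) = 22 × 15.6/52.63.
f₂ = 22 × 0.29641 ≈ 6.521 mm.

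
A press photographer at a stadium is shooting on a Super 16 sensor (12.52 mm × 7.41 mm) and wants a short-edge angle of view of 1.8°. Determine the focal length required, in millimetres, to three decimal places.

235.848 mm

From α = 2·arctan(h/2f) we get f = h / (2·tan(α/2)).
With h = 7.41 mm and α/2 = 0.9°, tan(α/2) ≈ 0.01571, so f ≈ 7.41 / 0.03142 ≈ 235.8482 mm.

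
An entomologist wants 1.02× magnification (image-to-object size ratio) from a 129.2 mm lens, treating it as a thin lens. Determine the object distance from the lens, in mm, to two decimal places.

255.87 mm

With m = dᵢ/dₒ and 1/f = 1/dₒ + 1/dᵢ, substituting dᵢ = m·dₒ gives 1/f = (1 + 1/m)/dₒ, hence dₒ = f·(1 + 1/m).
dₒ = 129.2 × (1 + 1/1.02) = 129.2 × 1.98039 ≈ 255.867 mm.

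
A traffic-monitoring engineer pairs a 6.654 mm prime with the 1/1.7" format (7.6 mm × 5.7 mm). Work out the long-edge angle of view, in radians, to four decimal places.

Angle of view α = 2·arctan(w/2f) with w = 7.6 mm and f = 6.654 mm.
w/2f = 0.57109; arctan(0.57109) ≈ 0.5189 rad, so α ≈ 1.0378 rad.

1.0378 rad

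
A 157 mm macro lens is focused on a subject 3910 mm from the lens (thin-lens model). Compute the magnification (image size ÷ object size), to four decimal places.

0.0418×

Thin lens: 1/f = 1/dₒ + 1/dᵢ → 1/dᵢ = 1/157 − 1/3910 = 0.0061137 mm⁻¹, so dᵢ ≈ 163.5678 mm.
Magnification m = dᵢ/dₒ = 163.5678/3910 ≈ 0.04183.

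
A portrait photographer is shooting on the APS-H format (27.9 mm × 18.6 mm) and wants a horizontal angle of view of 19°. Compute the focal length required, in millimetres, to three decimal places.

From α = 2·arctan(w/2f) we get f = w / (2·tan(α/2)).
With w = 27.9 mm and α/2 = 9.5°, tan(α/2) ≈ 0.16734, so f ≈ 27.9 / 0.33469 ≈ 83.3619 mm.

83.362 mm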